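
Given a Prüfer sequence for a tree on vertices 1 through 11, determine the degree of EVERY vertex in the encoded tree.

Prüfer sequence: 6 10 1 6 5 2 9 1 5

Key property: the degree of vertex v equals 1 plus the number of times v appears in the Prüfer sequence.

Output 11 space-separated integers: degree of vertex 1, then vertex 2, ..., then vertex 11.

p_1 = 6: count[6] becomes 1
p_2 = 10: count[10] becomes 1
p_3 = 1: count[1] becomes 1
p_4 = 6: count[6] becomes 2
p_5 = 5: count[5] becomes 1
p_6 = 2: count[2] becomes 1
p_7 = 9: count[9] becomes 1
p_8 = 1: count[1] becomes 2
p_9 = 5: count[5] becomes 2
Degrees (1 + count): deg[1]=1+2=3, deg[2]=1+1=2, deg[3]=1+0=1, deg[4]=1+0=1, deg[5]=1+2=3, deg[6]=1+2=3, deg[7]=1+0=1, deg[8]=1+0=1, deg[9]=1+1=2, deg[10]=1+1=2, deg[11]=1+0=1

Answer: 3 2 1 1 3 3 1 1 2 2 1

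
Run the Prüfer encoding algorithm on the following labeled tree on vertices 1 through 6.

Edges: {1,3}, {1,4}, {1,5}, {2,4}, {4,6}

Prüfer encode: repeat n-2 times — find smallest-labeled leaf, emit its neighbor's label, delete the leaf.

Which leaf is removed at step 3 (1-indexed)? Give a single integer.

Answer: 5

Derivation:
Step 1: current leaves = {2,3,5,6}. Remove leaf 2 (neighbor: 4).
Step 2: current leaves = {3,5,6}. Remove leaf 3 (neighbor: 1).
Step 3: current leaves = {5,6}. Remove leaf 5 (neighbor: 1).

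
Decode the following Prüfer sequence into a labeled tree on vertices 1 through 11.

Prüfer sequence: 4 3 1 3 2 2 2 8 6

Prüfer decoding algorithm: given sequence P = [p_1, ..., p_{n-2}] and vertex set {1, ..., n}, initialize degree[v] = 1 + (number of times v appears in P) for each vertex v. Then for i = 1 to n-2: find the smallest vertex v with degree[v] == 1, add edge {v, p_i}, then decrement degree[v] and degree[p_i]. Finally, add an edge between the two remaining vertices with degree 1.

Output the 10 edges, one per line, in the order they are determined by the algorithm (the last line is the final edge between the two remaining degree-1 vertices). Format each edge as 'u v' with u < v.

Initial degrees: {1:2, 2:4, 3:3, 4:2, 5:1, 6:2, 7:1, 8:2, 9:1, 10:1, 11:1}
Step 1: smallest deg-1 vertex = 5, p_1 = 4. Add edge {4,5}. Now deg[5]=0, deg[4]=1.
Step 2: smallest deg-1 vertex = 4, p_2 = 3. Add edge {3,4}. Now deg[4]=0, deg[3]=2.
Step 3: smallest deg-1 vertex = 7, p_3 = 1. Add edge {1,7}. Now deg[7]=0, deg[1]=1.
Step 4: smallest deg-1 vertex = 1, p_4 = 3. Add edge {1,3}. Now deg[1]=0, deg[3]=1.
Step 5: smallest deg-1 vertex = 3, p_5 = 2. Add edge {2,3}. Now deg[3]=0, deg[2]=3.
Step 6: smallest deg-1 vertex = 9, p_6 = 2. Add edge {2,9}. Now deg[9]=0, deg[2]=2.
Step 7: smallest deg-1 vertex = 10, p_7 = 2. Add edge {2,10}. Now deg[10]=0, deg[2]=1.
Step 8: smallest deg-1 vertex = 2, p_8 = 8. Add edge {2,8}. Now deg[2]=0, deg[8]=1.
Step 9: smallest deg-1 vertex = 8, p_9 = 6. Add edge {6,8}. Now deg[8]=0, deg[6]=1.
Final: two remaining deg-1 vertices are 6, 11. Add edge {6,11}.

Answer: 4 5
3 4
1 7
1 3
2 3
2 9
2 10
2 8
6 8
6 11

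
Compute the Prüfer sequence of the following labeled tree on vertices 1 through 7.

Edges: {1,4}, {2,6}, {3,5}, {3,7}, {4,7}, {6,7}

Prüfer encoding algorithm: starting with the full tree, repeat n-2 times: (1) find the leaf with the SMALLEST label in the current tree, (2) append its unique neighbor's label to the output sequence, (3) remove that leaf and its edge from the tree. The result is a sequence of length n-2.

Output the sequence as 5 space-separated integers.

Answer: 4 6 7 3 7

Derivation:
Step 1: leaves = {1,2,5}. Remove smallest leaf 1, emit neighbor 4.
Step 2: leaves = {2,4,5}. Remove smallest leaf 2, emit neighbor 6.
Step 3: leaves = {4,5,6}. Remove smallest leaf 4, emit neighbor 7.
Step 4: leaves = {5,6}. Remove smallest leaf 5, emit neighbor 3.
Step 5: leaves = {3,6}. Remove smallest leaf 3, emit neighbor 7.
Done: 2 vertices remain (6, 7). Sequence = [4 6 7 3 7]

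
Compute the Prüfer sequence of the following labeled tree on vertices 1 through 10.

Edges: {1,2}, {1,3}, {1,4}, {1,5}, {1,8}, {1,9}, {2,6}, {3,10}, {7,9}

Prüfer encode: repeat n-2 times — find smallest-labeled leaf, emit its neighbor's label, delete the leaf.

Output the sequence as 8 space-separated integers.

Answer: 1 1 2 1 9 1 1 3

Derivation:
Step 1: leaves = {4,5,6,7,8,10}. Remove smallest leaf 4, emit neighbor 1.
Step 2: leaves = {5,6,7,8,10}. Remove smallest leaf 5, emit neighbor 1.
Step 3: leaves = {6,7,8,10}. Remove smallest leaf 6, emit neighbor 2.
Step 4: leaves = {2,7,8,10}. Remove smallest leaf 2, emit neighbor 1.
Step 5: leaves = {7,8,10}. Remove smallest leaf 7, emit neighbor 9.
Step 6: leaves = {8,9,10}. Remove smallest leaf 8, emit neighbor 1.
Step 7: leaves = {9,10}. Remove smallest leaf 9, emit neighbor 1.
Step 8: leaves = {1,10}. Remove smallest leaf 1, emit neighbor 3.
Done: 2 vertices remain (3, 10). Sequence = [1 1 2 1 9 1 1 3]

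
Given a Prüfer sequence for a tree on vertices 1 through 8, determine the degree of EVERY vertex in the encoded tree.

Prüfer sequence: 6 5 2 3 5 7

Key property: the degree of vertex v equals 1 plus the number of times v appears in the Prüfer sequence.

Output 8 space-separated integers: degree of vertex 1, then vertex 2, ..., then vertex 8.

Answer: 1 2 2 1 3 2 2 1

Derivation:
p_1 = 6: count[6] becomes 1
p_2 = 5: count[5] becomes 1
p_3 = 2: count[2] becomes 1
p_4 = 3: count[3] becomes 1
p_5 = 5: count[5] becomes 2
p_6 = 7: count[7] becomes 1
Degrees (1 + count): deg[1]=1+0=1, deg[2]=1+1=2, deg[3]=1+1=2, deg[4]=1+0=1, deg[5]=1+2=3, deg[6]=1+1=2, deg[7]=1+1=2, deg[8]=1+0=1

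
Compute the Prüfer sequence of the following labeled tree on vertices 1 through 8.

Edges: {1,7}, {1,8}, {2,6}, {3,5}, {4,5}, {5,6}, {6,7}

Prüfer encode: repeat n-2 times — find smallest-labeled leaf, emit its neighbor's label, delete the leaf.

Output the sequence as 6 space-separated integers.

Answer: 6 5 5 6 7 1

Derivation:
Step 1: leaves = {2,3,4,8}. Remove smallest leaf 2, emit neighbor 6.
Step 2: leaves = {3,4,8}. Remove smallest leaf 3, emit neighbor 5.
Step 3: leaves = {4,8}. Remove smallest leaf 4, emit neighbor 5.
Step 4: leaves = {5,8}. Remove smallest leaf 5, emit neighbor 6.
Step 5: leaves = {6,8}. Remove smallest leaf 6, emit neighbor 7.
Step 6: leaves = {7,8}. Remove smallest leaf 7, emit neighbor 1.
Done: 2 vertices remain (1, 8). Sequence = [6 5 5 6 7 1]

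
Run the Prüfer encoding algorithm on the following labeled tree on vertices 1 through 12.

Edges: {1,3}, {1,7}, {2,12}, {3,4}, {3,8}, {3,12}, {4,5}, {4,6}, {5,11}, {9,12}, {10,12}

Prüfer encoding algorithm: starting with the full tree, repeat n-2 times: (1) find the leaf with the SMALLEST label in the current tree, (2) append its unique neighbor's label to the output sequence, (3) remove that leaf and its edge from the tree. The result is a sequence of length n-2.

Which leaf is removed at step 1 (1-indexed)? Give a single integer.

Answer: 2

Derivation:
Step 1: current leaves = {2,6,7,8,9,10,11}. Remove leaf 2 (neighbor: 12).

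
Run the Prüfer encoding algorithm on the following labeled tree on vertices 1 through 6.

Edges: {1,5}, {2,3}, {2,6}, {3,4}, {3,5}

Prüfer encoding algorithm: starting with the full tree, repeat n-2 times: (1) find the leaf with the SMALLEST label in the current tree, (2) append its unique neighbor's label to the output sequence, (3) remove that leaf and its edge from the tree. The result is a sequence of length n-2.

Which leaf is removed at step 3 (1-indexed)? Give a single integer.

Answer: 5

Derivation:
Step 1: current leaves = {1,4,6}. Remove leaf 1 (neighbor: 5).
Step 2: current leaves = {4,5,6}. Remove leaf 4 (neighbor: 3).
Step 3: current leaves = {5,6}. Remove leaf 5 (neighbor: 3).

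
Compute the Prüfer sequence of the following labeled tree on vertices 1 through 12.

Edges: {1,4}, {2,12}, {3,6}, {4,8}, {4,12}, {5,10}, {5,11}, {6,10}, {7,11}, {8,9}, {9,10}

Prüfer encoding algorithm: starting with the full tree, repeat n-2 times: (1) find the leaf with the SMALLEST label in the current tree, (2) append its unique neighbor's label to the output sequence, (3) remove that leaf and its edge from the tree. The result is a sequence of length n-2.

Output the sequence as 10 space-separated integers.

Answer: 4 12 6 10 11 5 10 9 8 4

Derivation:
Step 1: leaves = {1,2,3,7}. Remove smallest leaf 1, emit neighbor 4.
Step 2: leaves = {2,3,7}. Remove smallest leaf 2, emit neighbor 12.
Step 3: leaves = {3,7,12}. Remove smallest leaf 3, emit neighbor 6.
Step 4: leaves = {6,7,12}. Remove smallest leaf 6, emit neighbor 10.
Step 5: leaves = {7,12}. Remove smallest leaf 7, emit neighbor 11.
Step 6: leaves = {11,12}. Remove smallest leaf 11, emit neighbor 5.
Step 7: leaves = {5,12}. Remove smallest leaf 5, emit neighbor 10.
Step 8: leaves = {10,12}. Remove smallest leaf 10, emit neighbor 9.
Step 9: leaves = {9,12}. Remove smallest leaf 9, emit neighbor 8.
Step 10: leaves = {8,12}. Remove smallest leaf 8, emit neighbor 4.
Done: 2 vertices remain (4, 12). Sequence = [4 12 6 10 11 5 10 9 8 4]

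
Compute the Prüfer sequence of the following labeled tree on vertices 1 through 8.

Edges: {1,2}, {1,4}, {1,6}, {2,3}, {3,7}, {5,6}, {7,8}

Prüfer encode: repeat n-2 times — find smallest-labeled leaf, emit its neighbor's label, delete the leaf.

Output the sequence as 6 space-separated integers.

Step 1: leaves = {4,5,8}. Remove smallest leaf 4, emit neighbor 1.
Step 2: leaves = {5,8}. Remove smallest leaf 5, emit neighbor 6.
Step 3: leaves = {6,8}. Remove smallest leaf 6, emit neighbor 1.
Step 4: leaves = {1,8}. Remove smallest leaf 1, emit neighbor 2.
Step 5: leaves = {2,8}. Remove smallest leaf 2, emit neighbor 3.
Step 6: leaves = {3,8}. Remove smallest leaf 3, emit neighbor 7.
Done: 2 vertices remain (7, 8). Sequence = [1 6 1 2 3 7]

Answer: 1 6 1 2 3 7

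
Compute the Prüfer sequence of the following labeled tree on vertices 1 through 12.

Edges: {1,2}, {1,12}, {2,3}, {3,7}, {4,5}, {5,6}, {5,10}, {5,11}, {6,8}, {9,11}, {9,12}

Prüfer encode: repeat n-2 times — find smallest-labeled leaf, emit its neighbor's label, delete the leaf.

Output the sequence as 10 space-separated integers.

Step 1: leaves = {4,7,8,10}. Remove smallest leaf 4, emit neighbor 5.
Step 2: leaves = {7,8,10}. Remove smallest leaf 7, emit neighbor 3.
Step 3: leaves = {3,8,10}. Remove smallest leaf 3, emit neighbor 2.
Step 4: leaves = {2,8,10}. Remove smallest leaf 2, emit neighbor 1.
Step 5: leaves = {1,8,10}. Remove smallest leaf 1, emit neighbor 12.
Step 6: leaves = {8,10,12}. Remove smallest leaf 8, emit neighbor 6.
Step 7: leaves = {6,10,12}. Remove smallest leaf 6, emit neighbor 5.
Step 8: leaves = {10,12}. Remove smallest leaf 10, emit neighbor 5.
Step 9: leaves = {5,12}. Remove smallest leaf 5, emit neighbor 11.
Step 10: leaves = {11,12}. Remove smallest leaf 11, emit neighbor 9.
Done: 2 vertices remain (9, 12). Sequence = [5 3 2 1 12 6 5 5 11 9]

Answer: 5 3 2 1 12 6 5 5 11 9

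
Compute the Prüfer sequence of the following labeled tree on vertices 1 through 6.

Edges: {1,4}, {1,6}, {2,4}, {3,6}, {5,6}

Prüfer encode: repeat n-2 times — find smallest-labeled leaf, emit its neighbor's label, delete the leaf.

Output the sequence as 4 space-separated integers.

Answer: 4 6 1 6

Derivation:
Step 1: leaves = {2,3,5}. Remove smallest leaf 2, emit neighbor 4.
Step 2: leaves = {3,4,5}. Remove smallest leaf 3, emit neighbor 6.
Step 3: leaves = {4,5}. Remove smallest leaf 4, emit neighbor 1.
Step 4: leaves = {1,5}. Remove smallest leaf 1, emit neighbor 6.
Done: 2 vertices remain (5, 6). Sequence = [4 6 1 6]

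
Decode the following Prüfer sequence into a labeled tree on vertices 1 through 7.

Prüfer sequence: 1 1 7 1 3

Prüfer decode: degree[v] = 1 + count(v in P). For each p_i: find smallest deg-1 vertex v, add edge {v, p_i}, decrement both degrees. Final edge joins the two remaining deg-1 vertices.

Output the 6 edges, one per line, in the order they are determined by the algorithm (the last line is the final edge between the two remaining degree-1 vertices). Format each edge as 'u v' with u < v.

Answer: 1 2
1 4
5 7
1 6
1 3
3 7

Derivation:
Initial degrees: {1:4, 2:1, 3:2, 4:1, 5:1, 6:1, 7:2}
Step 1: smallest deg-1 vertex = 2, p_1 = 1. Add edge {1,2}. Now deg[2]=0, deg[1]=3.
Step 2: smallest deg-1 vertex = 4, p_2 = 1. Add edge {1,4}. Now deg[4]=0, deg[1]=2.
Step 3: smallest deg-1 vertex = 5, p_3 = 7. Add edge {5,7}. Now deg[5]=0, deg[7]=1.
Step 4: smallest deg-1 vertex = 6, p_4 = 1. Add edge {1,6}. Now deg[6]=0, deg[1]=1.
Step 5: smallest deg-1 vertex = 1, p_5 = 3. Add edge {1,3}. Now deg[1]=0, deg[3]=1.
Final: two remaining deg-1 vertices are 3, 7. Add edge {3,7}.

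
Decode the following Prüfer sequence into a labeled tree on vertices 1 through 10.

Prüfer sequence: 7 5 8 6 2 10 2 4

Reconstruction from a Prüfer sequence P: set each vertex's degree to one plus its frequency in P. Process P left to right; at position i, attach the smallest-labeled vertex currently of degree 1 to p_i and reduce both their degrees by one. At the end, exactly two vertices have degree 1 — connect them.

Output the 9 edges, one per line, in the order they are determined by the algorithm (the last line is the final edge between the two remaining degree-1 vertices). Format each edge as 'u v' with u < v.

Initial degrees: {1:1, 2:3, 3:1, 4:2, 5:2, 6:2, 7:2, 8:2, 9:1, 10:2}
Step 1: smallest deg-1 vertex = 1, p_1 = 7. Add edge {1,7}. Now deg[1]=0, deg[7]=1.
Step 2: smallest deg-1 vertex = 3, p_2 = 5. Add edge {3,5}. Now deg[3]=0, deg[5]=1.
Step 3: smallest deg-1 vertex = 5, p_3 = 8. Add edge {5,8}. Now deg[5]=0, deg[8]=1.
Step 4: smallest deg-1 vertex = 7, p_4 = 6. Add edge {6,7}. Now deg[7]=0, deg[6]=1.
Step 5: smallest deg-1 vertex = 6, p_5 = 2. Add edge {2,6}. Now deg[6]=0, deg[2]=2.
Step 6: smallest deg-1 vertex = 8, p_6 = 10. Add edge {8,10}. Now deg[8]=0, deg[10]=1.
Step 7: smallest deg-1 vertex = 9, p_7 = 2. Add edge {2,9}. Now deg[9]=0, deg[2]=1.
Step 8: smallest deg-1 vertex = 2, p_8 = 4. Add edge {2,4}. Now deg[2]=0, deg[4]=1.
Final: two remaining deg-1 vertices are 4, 10. Add edge {4,10}.

Answer: 1 7
3 5
5 8
6 7
2 6
8 10
2 9
2 4
4 10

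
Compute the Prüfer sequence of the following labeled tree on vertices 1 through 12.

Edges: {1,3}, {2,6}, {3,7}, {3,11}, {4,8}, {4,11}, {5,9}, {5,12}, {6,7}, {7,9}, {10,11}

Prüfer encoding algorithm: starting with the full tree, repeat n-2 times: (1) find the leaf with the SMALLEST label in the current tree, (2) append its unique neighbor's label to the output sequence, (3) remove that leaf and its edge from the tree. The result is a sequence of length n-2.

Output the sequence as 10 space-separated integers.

Step 1: leaves = {1,2,8,10,12}. Remove smallest leaf 1, emit neighbor 3.
Step 2: leaves = {2,8,10,12}. Remove smallest leaf 2, emit neighbor 6.
Step 3: leaves = {6,8,10,12}. Remove smallest leaf 6, emit neighbor 7.
Step 4: leaves = {8,10,12}. Remove smallest leaf 8, emit neighbor 4.
Step 5: leaves = {4,10,12}. Remove smallest leaf 4, emit neighbor 11.
Step 6: leaves = {10,12}. Remove smallest leaf 10, emit neighbor 11.
Step 7: leaves = {11,12}. Remove smallest leaf 11, emit neighbor 3.
Step 8: leaves = {3,12}. Remove smallest leaf 3, emit neighbor 7.
Step 9: leaves = {7,12}. Remove smallest leaf 7, emit neighbor 9.
Step 10: leaves = {9,12}. Remove smallest leaf 9, emit neighbor 5.
Done: 2 vertices remain (5, 12). Sequence = [3 6 7 4 11 11 3 7 9 5]

Answer: 3 6 7 4 11 11 3 7 9 5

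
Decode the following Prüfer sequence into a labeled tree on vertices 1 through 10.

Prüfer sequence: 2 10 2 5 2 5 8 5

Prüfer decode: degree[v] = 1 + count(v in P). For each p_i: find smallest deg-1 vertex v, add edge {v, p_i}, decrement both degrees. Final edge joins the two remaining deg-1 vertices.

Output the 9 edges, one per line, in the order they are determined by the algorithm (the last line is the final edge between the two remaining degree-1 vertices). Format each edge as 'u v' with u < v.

Answer: 1 2
3 10
2 4
5 6
2 7
2 5
8 9
5 8
5 10

Derivation:
Initial degrees: {1:1, 2:4, 3:1, 4:1, 5:4, 6:1, 7:1, 8:2, 9:1, 10:2}
Step 1: smallest deg-1 vertex = 1, p_1 = 2. Add edge {1,2}. Now deg[1]=0, deg[2]=3.
Step 2: smallest deg-1 vertex = 3, p_2 = 10. Add edge {3,10}. Now deg[3]=0, deg[10]=1.
Step 3: smallest deg-1 vertex = 4, p_3 = 2. Add edge {2,4}. Now deg[4]=0, deg[2]=2.
Step 4: smallest deg-1 vertex = 6, p_4 = 5. Add edge {5,6}. Now deg[6]=0, deg[5]=3.
Step 5: smallest deg-1 vertex = 7, p_5 = 2. Add edge {2,7}. Now deg[7]=0, deg[2]=1.
Step 6: smallest deg-1 vertex = 2, p_6 = 5. Add edge {2,5}. Now deg[2]=0, deg[5]=2.
Step 7: smallest deg-1 vertex = 9, p_7 = 8. Add edge {8,9}. Now deg[9]=0, deg[8]=1.
Step 8: smallest deg-1 vertex = 8, p_8 = 5. Add edge {5,8}. Now deg[8]=0, deg[5]=1.
Final: two remaining deg-1 vertices are 5, 10. Add edge {5,10}.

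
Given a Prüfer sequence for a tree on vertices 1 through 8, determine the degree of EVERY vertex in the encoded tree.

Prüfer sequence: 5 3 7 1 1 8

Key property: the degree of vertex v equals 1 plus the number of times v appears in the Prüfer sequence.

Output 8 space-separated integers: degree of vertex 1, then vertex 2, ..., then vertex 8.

p_1 = 5: count[5] becomes 1
p_2 = 3: count[3] becomes 1
p_3 = 7: count[7] becomes 1
p_4 = 1: count[1] becomes 1
p_5 = 1: count[1] becomes 2
p_6 = 8: count[8] becomes 1
Degrees (1 + count): deg[1]=1+2=3, deg[2]=1+0=1, deg[3]=1+1=2, deg[4]=1+0=1, deg[5]=1+1=2, deg[6]=1+0=1, deg[7]=1+1=2, deg[8]=1+1=2

Answer: 3 1 2 1 2 1 2 2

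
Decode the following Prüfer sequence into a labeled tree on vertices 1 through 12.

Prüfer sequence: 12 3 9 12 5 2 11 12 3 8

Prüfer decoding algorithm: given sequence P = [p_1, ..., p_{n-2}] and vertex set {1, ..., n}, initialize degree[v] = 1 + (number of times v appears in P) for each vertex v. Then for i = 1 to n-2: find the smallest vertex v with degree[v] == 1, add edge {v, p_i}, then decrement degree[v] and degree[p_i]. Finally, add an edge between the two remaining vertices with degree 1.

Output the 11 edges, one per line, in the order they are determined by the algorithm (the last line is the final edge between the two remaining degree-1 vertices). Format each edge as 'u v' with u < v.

Answer: 1 12
3 4
6 9
7 12
5 9
2 5
2 11
10 12
3 11
3 8
8 12

Derivation:
Initial degrees: {1:1, 2:2, 3:3, 4:1, 5:2, 6:1, 7:1, 8:2, 9:2, 10:1, 11:2, 12:4}
Step 1: smallest deg-1 vertex = 1, p_1 = 12. Add edge {1,12}. Now deg[1]=0, deg[12]=3.
Step 2: smallest deg-1 vertex = 4, p_2 = 3. Add edge {3,4}. Now deg[4]=0, deg[3]=2.
Step 3: smallest deg-1 vertex = 6, p_3 = 9. Add edge {6,9}. Now deg[6]=0, deg[9]=1.
Step 4: smallest deg-1 vertex = 7, p_4 = 12. Add edge {7,12}. Now deg[7]=0, deg[12]=2.
Step 5: smallest deg-1 vertex = 9, p_5 = 5. Add edge {5,9}. Now deg[9]=0, deg[5]=1.
Step 6: smallest deg-1 vertex = 5, p_6 = 2. Add edge {2,5}. Now deg[5]=0, deg[2]=1.
Step 7: smallest deg-1 vertex = 2, p_7 = 11. Add edge {2,11}. Now deg[2]=0, deg[11]=1.
Step 8: smallest deg-1 vertex = 10, p_8 = 12. Add edge {10,12}. Now deg[10]=0, deg[12]=1.
Step 9: smallest deg-1 vertex = 11, p_9 = 3. Add edge {3,11}. Now deg[11]=0, deg[3]=1.
Step 10: smallest deg-1 vertex = 3, p_10 = 8. Add edge {3,8}. Now deg[3]=0, deg[8]=1.
Final: two remaining deg-1 vertices are 8, 12. Add edge {8,12}.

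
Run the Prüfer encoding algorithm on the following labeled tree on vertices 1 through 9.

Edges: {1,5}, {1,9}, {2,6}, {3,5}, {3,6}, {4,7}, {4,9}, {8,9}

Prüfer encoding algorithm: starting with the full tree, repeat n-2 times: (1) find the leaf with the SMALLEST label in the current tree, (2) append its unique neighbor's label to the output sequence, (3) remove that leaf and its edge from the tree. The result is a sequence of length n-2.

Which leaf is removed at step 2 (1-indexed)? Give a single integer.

Step 1: current leaves = {2,7,8}. Remove leaf 2 (neighbor: 6).
Step 2: current leaves = {6,7,8}. Remove leaf 6 (neighbor: 3).

Answer: 6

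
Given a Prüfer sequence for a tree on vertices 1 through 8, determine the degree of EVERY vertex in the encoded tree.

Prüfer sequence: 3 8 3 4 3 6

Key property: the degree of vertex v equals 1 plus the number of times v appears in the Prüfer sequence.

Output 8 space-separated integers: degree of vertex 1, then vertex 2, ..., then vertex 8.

p_1 = 3: count[3] becomes 1
p_2 = 8: count[8] becomes 1
p_3 = 3: count[3] becomes 2
p_4 = 4: count[4] becomes 1
p_5 = 3: count[3] becomes 3
p_6 = 6: count[6] becomes 1
Degrees (1 + count): deg[1]=1+0=1, deg[2]=1+0=1, deg[3]=1+3=4, deg[4]=1+1=2, deg[5]=1+0=1, deg[6]=1+1=2, deg[7]=1+0=1, deg[8]=1+1=2

Answer: 1 1 4 2 1 2 1 2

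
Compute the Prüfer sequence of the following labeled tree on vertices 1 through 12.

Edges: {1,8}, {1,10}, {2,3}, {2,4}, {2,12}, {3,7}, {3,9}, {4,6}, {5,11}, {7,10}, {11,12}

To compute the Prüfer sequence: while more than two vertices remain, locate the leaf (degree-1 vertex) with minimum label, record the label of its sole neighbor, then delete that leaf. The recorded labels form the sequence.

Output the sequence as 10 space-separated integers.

Step 1: leaves = {5,6,8,9}. Remove smallest leaf 5, emit neighbor 11.
Step 2: leaves = {6,8,9,11}. Remove smallest leaf 6, emit neighbor 4.
Step 3: leaves = {4,8,9,11}. Remove smallest leaf 4, emit neighbor 2.
Step 4: leaves = {8,9,11}. Remove smallest leaf 8, emit neighbor 1.
Step 5: leaves = {1,9,11}. Remove smallest leaf 1, emit neighbor 10.
Step 6: leaves = {9,10,11}. Remove smallest leaf 9, emit neighbor 3.
Step 7: leaves = {10,11}. Remove smallest leaf 10, emit neighbor 7.
Step 8: leaves = {7,11}. Remove smallest leaf 7, emit neighbor 3.
Step 9: leaves = {3,11}. Remove smallest leaf 3, emit neighbor 2.
Step 10: leaves = {2,11}. Remove smallest leaf 2, emit neighbor 12.
Done: 2 vertices remain (11, 12). Sequence = [11 4 2 1 10 3 7 3 2 12]

Answer: 11 4 2 1 10 3 7 3 2 12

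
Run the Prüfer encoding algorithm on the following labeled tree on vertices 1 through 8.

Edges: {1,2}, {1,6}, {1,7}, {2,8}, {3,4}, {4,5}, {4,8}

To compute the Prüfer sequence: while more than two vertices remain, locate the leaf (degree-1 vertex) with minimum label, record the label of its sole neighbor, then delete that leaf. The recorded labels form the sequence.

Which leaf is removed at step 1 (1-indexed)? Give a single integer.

Step 1: current leaves = {3,5,6,7}. Remove leaf 3 (neighbor: 4).

Answer: 3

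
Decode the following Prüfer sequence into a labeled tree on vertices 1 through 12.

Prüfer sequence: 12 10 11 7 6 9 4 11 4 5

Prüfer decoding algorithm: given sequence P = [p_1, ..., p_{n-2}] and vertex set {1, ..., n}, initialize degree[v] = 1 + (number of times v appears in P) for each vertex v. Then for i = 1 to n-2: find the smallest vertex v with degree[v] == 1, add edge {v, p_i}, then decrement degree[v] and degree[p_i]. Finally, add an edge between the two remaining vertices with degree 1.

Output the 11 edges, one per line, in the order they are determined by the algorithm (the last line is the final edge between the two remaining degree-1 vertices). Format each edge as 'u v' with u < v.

Initial degrees: {1:1, 2:1, 3:1, 4:3, 5:2, 6:2, 7:2, 8:1, 9:2, 10:2, 11:3, 12:2}
Step 1: smallest deg-1 vertex = 1, p_1 = 12. Add edge {1,12}. Now deg[1]=0, deg[12]=1.
Step 2: smallest deg-1 vertex = 2, p_2 = 10. Add edge {2,10}. Now deg[2]=0, deg[10]=1.
Step 3: smallest deg-1 vertex = 3, p_3 = 11. Add edge {3,11}. Now deg[3]=0, deg[11]=2.
Step 4: smallest deg-1 vertex = 8, p_4 = 7. Add edge {7,8}. Now deg[8]=0, deg[7]=1.
Step 5: smallest deg-1 vertex = 7, p_5 = 6. Add edge {6,7}. Now deg[7]=0, deg[6]=1.
Step 6: smallest deg-1 vertex = 6, p_6 = 9. Add edge {6,9}. Now deg[6]=0, deg[9]=1.
Step 7: smallest deg-1 vertex = 9, p_7 = 4. Add edge {4,9}. Now deg[9]=0, deg[4]=2.
Step 8: smallest deg-1 vertex = 10, p_8 = 11. Add edge {10,11}. Now deg[10]=0, deg[11]=1.
Step 9: smallest deg-1 vertex = 11, p_9 = 4. Add edge {4,11}. Now deg[11]=0, deg[4]=1.
Step 10: smallest deg-1 vertex = 4, p_10 = 5. Add edge {4,5}. Now deg[4]=0, deg[5]=1.
Final: two remaining deg-1 vertices are 5, 12. Add edge {5,12}.

Answer: 1 12
2 10
3 11
7 8
6 7
6 9
4 9
10 11
4 11
4 5
5 12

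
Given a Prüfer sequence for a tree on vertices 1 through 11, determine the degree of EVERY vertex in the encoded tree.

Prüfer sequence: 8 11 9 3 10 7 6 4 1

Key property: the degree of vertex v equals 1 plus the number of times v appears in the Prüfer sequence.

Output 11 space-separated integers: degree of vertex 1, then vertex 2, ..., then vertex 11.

Answer: 2 1 2 2 1 2 2 2 2 2 2

Derivation:
p_1 = 8: count[8] becomes 1
p_2 = 11: count[11] becomes 1
p_3 = 9: count[9] becomes 1
p_4 = 3: count[3] becomes 1
p_5 = 10: count[10] becomes 1
p_6 = 7: count[7] becomes 1
p_7 = 6: count[6] becomes 1
p_8 = 4: count[4] becomes 1
p_9 = 1: count[1] becomes 1
Degrees (1 + count): deg[1]=1+1=2, deg[2]=1+0=1, deg[3]=1+1=2, deg[4]=1+1=2, deg[5]=1+0=1, deg[6]=1+1=2, deg[7]=1+1=2, deg[8]=1+1=2, deg[9]=1+1=2, deg[10]=1+1=2, deg[11]=1+1=2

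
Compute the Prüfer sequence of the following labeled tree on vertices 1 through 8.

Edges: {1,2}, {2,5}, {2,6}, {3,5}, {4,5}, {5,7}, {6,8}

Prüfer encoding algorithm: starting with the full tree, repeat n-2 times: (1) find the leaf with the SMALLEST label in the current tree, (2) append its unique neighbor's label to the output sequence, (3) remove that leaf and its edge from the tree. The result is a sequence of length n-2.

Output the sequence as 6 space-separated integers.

Answer: 2 5 5 5 2 6

Derivation:
Step 1: leaves = {1,3,4,7,8}. Remove smallest leaf 1, emit neighbor 2.
Step 2: leaves = {3,4,7,8}. Remove smallest leaf 3, emit neighbor 5.
Step 3: leaves = {4,7,8}. Remove smallest leaf 4, emit neighbor 5.
Step 4: leaves = {7,8}. Remove smallest leaf 7, emit neighbor 5.
Step 5: leaves = {5,8}. Remove smallest leaf 5, emit neighbor 2.
Step 6: leaves = {2,8}. Remove smallest leaf 2, emit neighbor 6.
Done: 2 vertices remain (6, 8). Sequence = [2 5 5 5 2 6]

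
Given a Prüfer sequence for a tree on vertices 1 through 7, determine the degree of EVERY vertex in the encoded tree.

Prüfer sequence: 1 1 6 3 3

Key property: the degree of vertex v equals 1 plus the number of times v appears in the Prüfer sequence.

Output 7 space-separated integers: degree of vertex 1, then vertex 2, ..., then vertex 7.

p_1 = 1: count[1] becomes 1
p_2 = 1: count[1] becomes 2
p_3 = 6: count[6] becomes 1
p_4 = 3: count[3] becomes 1
p_5 = 3: count[3] becomes 2
Degrees (1 + count): deg[1]=1+2=3, deg[2]=1+0=1, deg[3]=1+2=3, deg[4]=1+0=1, deg[5]=1+0=1, deg[6]=1+1=2, deg[7]=1+0=1

Answer: 3 1 3 1 1 2 1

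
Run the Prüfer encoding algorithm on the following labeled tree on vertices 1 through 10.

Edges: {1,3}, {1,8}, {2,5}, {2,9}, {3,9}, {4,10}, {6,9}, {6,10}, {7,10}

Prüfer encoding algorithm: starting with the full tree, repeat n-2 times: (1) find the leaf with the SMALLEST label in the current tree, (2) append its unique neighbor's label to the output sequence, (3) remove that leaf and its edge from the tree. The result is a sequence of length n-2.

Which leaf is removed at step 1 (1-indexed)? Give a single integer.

Step 1: current leaves = {4,5,7,8}. Remove leaf 4 (neighbor: 10).

Answer: 4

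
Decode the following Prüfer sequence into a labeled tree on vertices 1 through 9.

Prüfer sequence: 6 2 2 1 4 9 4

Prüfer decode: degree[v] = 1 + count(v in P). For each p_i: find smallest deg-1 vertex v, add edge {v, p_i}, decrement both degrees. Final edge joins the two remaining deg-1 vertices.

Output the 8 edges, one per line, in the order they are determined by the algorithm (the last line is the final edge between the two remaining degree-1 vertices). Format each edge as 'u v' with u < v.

Initial degrees: {1:2, 2:3, 3:1, 4:3, 5:1, 6:2, 7:1, 8:1, 9:2}
Step 1: smallest deg-1 vertex = 3, p_1 = 6. Add edge {3,6}. Now deg[3]=0, deg[6]=1.
Step 2: smallest deg-1 vertex = 5, p_2 = 2. Add edge {2,5}. Now deg[5]=0, deg[2]=2.
Step 3: smallest deg-1 vertex = 6, p_3 = 2. Add edge {2,6}. Now deg[6]=0, deg[2]=1.
Step 4: smallest deg-1 vertex = 2, p_4 = 1. Add edge {1,2}. Now deg[2]=0, deg[1]=1.
Step 5: smallest deg-1 vertex = 1, p_5 = 4. Add edge {1,4}. Now deg[1]=0, deg[4]=2.
Step 6: smallest deg-1 vertex = 7, p_6 = 9. Add edge {7,9}. Now deg[7]=0, deg[9]=1.
Step 7: smallest deg-1 vertex = 8, p_7 = 4. Add edge {4,8}. Now deg[8]=0, deg[4]=1.
Final: two remaining deg-1 vertices are 4, 9. Add edge {4,9}.

Answer: 3 6
2 5
2 6
1 2
1 4
7 9
4 8
4 9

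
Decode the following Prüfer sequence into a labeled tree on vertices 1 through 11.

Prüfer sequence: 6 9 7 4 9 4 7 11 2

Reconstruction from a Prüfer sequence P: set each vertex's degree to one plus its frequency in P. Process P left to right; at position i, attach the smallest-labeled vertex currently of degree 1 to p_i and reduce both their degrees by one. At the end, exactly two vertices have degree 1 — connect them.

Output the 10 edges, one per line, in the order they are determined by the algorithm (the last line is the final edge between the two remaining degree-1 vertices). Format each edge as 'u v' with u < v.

Initial degrees: {1:1, 2:2, 3:1, 4:3, 5:1, 6:2, 7:3, 8:1, 9:3, 10:1, 11:2}
Step 1: smallest deg-1 vertex = 1, p_1 = 6. Add edge {1,6}. Now deg[1]=0, deg[6]=1.
Step 2: smallest deg-1 vertex = 3, p_2 = 9. Add edge {3,9}. Now deg[3]=0, deg[9]=2.
Step 3: smallest deg-1 vertex = 5, p_3 = 7. Add edge {5,7}. Now deg[5]=0, deg[7]=2.
Step 4: smallest deg-1 vertex = 6, p_4 = 4. Add edge {4,6}. Now deg[6]=0, deg[4]=2.
Step 5: smallest deg-1 vertex = 8, p_5 = 9. Add edge {8,9}. Now deg[8]=0, deg[9]=1.
Step 6: smallest deg-1 vertex = 9, p_6 = 4. Add edge {4,9}. Now deg[9]=0, deg[4]=1.
Step 7: smallest deg-1 vertex = 4, p_7 = 7. Add edge {4,7}. Now deg[4]=0, deg[7]=1.
Step 8: smallest deg-1 vertex = 7, p_8 = 11. Add edge {7,11}. Now deg[7]=0, deg[11]=1.
Step 9: smallest deg-1 vertex = 10, p_9 = 2. Add edge {2,10}. Now deg[10]=0, deg[2]=1.
Final: two remaining deg-1 vertices are 2, 11. Add edge {2,11}.

Answer: 1 6
3 9
5 7
4 6
8 9
4 9
4 7
7 11
2 10
2 11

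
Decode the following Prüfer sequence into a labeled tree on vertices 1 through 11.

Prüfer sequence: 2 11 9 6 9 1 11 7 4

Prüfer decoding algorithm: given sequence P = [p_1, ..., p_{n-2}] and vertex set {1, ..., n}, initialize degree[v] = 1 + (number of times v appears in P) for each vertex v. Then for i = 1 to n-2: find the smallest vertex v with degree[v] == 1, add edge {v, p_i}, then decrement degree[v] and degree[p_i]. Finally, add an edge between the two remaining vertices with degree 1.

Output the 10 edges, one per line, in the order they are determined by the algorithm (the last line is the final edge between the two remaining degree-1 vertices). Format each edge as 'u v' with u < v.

Answer: 2 3
2 11
5 9
6 8
6 9
1 9
1 11
7 10
4 7
4 11

Derivation:
Initial degrees: {1:2, 2:2, 3:1, 4:2, 5:1, 6:2, 7:2, 8:1, 9:3, 10:1, 11:3}
Step 1: smallest deg-1 vertex = 3, p_1 = 2. Add edge {2,3}. Now deg[3]=0, deg[2]=1.
Step 2: smallest deg-1 vertex = 2, p_2 = 11. Add edge {2,11}. Now deg[2]=0, deg[11]=2.
Step 3: smallest deg-1 vertex = 5, p_3 = 9. Add edge {5,9}. Now deg[5]=0, deg[9]=2.
Step 4: smallest deg-1 vertex = 8, p_4 = 6. Add edge {6,8}. Now deg[8]=0, deg[6]=1.
Step 5: smallest deg-1 vertex = 6, p_5 = 9. Add edge {6,9}. Now deg[6]=0, deg[9]=1.
Step 6: smallest deg-1 vertex = 9, p_6 = 1. Add edge {1,9}. Now deg[9]=0, deg[1]=1.
Step 7: smallest deg-1 vertex = 1, p_7 = 11. Add edge {1,11}. Now deg[1]=0, deg[11]=1.
Step 8: smallest deg-1 vertex = 10, p_8 = 7. Add edge {7,10}. Now deg[10]=0, deg[7]=1.
Step 9: smallest deg-1 vertex = 7, p_9 = 4. Add edge {4,7}. Now deg[7]=0, deg[4]=1.
Final: two remaining deg-1 vertices are 4, 11. Add edge {4,11}.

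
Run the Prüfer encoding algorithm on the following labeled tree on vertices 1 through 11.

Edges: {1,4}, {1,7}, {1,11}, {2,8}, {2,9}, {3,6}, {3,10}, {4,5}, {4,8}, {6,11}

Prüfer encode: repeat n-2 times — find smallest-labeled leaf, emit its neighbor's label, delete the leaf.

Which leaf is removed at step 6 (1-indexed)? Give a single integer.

Answer: 4

Derivation:
Step 1: current leaves = {5,7,9,10}. Remove leaf 5 (neighbor: 4).
Step 2: current leaves = {7,9,10}. Remove leaf 7 (neighbor: 1).
Step 3: current leaves = {9,10}. Remove leaf 9 (neighbor: 2).
Step 4: current leaves = {2,10}. Remove leaf 2 (neighbor: 8).
Step 5: current leaves = {8,10}. Remove leaf 8 (neighbor: 4).
Step 6: current leaves = {4,10}. Remove leaf 4 (neighbor: 1).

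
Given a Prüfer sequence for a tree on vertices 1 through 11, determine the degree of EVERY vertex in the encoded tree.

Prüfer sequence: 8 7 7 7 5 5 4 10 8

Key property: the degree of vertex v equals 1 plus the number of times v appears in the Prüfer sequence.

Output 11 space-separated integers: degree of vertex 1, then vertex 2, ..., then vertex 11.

p_1 = 8: count[8] becomes 1
p_2 = 7: count[7] becomes 1
p_3 = 7: count[7] becomes 2
p_4 = 7: count[7] becomes 3
p_5 = 5: count[5] becomes 1
p_6 = 5: count[5] becomes 2
p_7 = 4: count[4] becomes 1
p_8 = 10: count[10] becomes 1
p_9 = 8: count[8] becomes 2
Degrees (1 + count): deg[1]=1+0=1, deg[2]=1+0=1, deg[3]=1+0=1, deg[4]=1+1=2, deg[5]=1+2=3, deg[6]=1+0=1, deg[7]=1+3=4, deg[8]=1+2=3, deg[9]=1+0=1, deg[10]=1+1=2, deg[11]=1+0=1

Answer: 1 1 1 2 3 1 4 3 1 2 1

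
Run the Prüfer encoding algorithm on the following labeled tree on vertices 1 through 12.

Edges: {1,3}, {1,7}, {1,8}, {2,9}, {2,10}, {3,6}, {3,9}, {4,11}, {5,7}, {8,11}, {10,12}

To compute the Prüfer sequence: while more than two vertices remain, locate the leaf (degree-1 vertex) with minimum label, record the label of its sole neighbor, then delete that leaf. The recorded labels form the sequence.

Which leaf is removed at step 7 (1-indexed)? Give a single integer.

Step 1: current leaves = {4,5,6,12}. Remove leaf 4 (neighbor: 11).
Step 2: current leaves = {5,6,11,12}. Remove leaf 5 (neighbor: 7).
Step 3: current leaves = {6,7,11,12}. Remove leaf 6 (neighbor: 3).
Step 4: current leaves = {7,11,12}. Remove leaf 7 (neighbor: 1).
Step 5: current leaves = {11,12}. Remove leaf 11 (neighbor: 8).
Step 6: current leaves = {8,12}. Remove leaf 8 (neighbor: 1).
Step 7: current leaves = {1,12}. Remove leaf 1 (neighbor: 3).

Answer: 1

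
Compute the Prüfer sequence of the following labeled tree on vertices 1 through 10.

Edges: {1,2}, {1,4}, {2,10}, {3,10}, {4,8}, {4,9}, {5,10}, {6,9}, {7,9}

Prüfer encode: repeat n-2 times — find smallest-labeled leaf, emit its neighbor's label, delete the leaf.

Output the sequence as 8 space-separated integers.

Step 1: leaves = {3,5,6,7,8}. Remove smallest leaf 3, emit neighbor 10.
Step 2: leaves = {5,6,7,8}. Remove smallest leaf 5, emit neighbor 10.
Step 3: leaves = {6,7,8,10}. Remove smallest leaf 6, emit neighbor 9.
Step 4: leaves = {7,8,10}. Remove smallest leaf 7, emit neighbor 9.
Step 5: leaves = {8,9,10}. Remove smallest leaf 8, emit neighbor 4.
Step 6: leaves = {9,10}. Remove smallest leaf 9, emit neighbor 4.
Step 7: leaves = {4,10}. Remove smallest leaf 4, emit neighbor 1.
Step 8: leaves = {1,10}. Remove smallest leaf 1, emit neighbor 2.
Done: 2 vertices remain (2, 10). Sequence = [10 10 9 9 4 4 1 2]

Answer: 10 10 9 9 4 4 1 2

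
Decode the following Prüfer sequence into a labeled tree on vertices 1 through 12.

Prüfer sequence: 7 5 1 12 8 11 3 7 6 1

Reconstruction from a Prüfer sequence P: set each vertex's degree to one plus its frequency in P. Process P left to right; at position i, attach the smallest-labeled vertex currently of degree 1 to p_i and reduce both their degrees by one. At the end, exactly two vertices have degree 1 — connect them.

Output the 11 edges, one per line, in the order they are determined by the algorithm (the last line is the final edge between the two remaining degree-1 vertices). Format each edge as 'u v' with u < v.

Initial degrees: {1:3, 2:1, 3:2, 4:1, 5:2, 6:2, 7:3, 8:2, 9:1, 10:1, 11:2, 12:2}
Step 1: smallest deg-1 vertex = 2, p_1 = 7. Add edge {2,7}. Now deg[2]=0, deg[7]=2.
Step 2: smallest deg-1 vertex = 4, p_2 = 5. Add edge {4,5}. Now deg[4]=0, deg[5]=1.
Step 3: smallest deg-1 vertex = 5, p_3 = 1. Add edge {1,5}. Now deg[5]=0, deg[1]=2.
Step 4: smallest deg-1 vertex = 9, p_4 = 12. Add edge {9,12}. Now deg[9]=0, deg[12]=1.
Step 5: smallest deg-1 vertex = 10, p_5 = 8. Add edge {8,10}. Now deg[10]=0, deg[8]=1.
Step 6: smallest deg-1 vertex = 8, p_6 = 11. Add edge {8,11}. Now deg[8]=0, deg[11]=1.
Step 7: smallest deg-1 vertex = 11, p_7 = 3. Add edge {3,11}. Now deg[11]=0, deg[3]=1.
Step 8: smallest deg-1 vertex = 3, p_8 = 7. Add edge {3,7}. Now deg[3]=0, deg[7]=1.
Step 9: smallest deg-1 vertex = 7, p_9 = 6. Add edge {6,7}. Now deg[7]=0, deg[6]=1.
Step 10: smallest deg-1 vertex = 6, p_10 = 1. Add edge {1,6}. Now deg[6]=0, deg[1]=1.
Final: two remaining deg-1 vertices are 1, 12. Add edge {1,12}.

Answer: 2 7
4 5
1 5
9 12
8 10
8 11
3 11
3 7
6 7
1 6
1 12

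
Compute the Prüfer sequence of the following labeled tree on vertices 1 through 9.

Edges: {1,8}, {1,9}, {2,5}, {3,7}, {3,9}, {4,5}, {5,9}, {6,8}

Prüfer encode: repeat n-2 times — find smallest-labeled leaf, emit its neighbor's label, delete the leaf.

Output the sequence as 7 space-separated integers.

Answer: 5 5 9 8 3 9 1

Derivation:
Step 1: leaves = {2,4,6,7}. Remove smallest leaf 2, emit neighbor 5.
Step 2: leaves = {4,6,7}. Remove smallest leaf 4, emit neighbor 5.
Step 3: leaves = {5,6,7}. Remove smallest leaf 5, emit neighbor 9.
Step 4: leaves = {6,7}. Remove smallest leaf 6, emit neighbor 8.
Step 5: leaves = {7,8}. Remove smallest leaf 7, emit neighbor 3.
Step 6: leaves = {3,8}. Remove smallest leaf 3, emit neighbor 9.
Step 7: leaves = {8,9}. Remove smallest leaf 8, emit neighbor 1.
Done: 2 vertices remain (1, 9). Sequence = [5 5 9 8 3 9 1]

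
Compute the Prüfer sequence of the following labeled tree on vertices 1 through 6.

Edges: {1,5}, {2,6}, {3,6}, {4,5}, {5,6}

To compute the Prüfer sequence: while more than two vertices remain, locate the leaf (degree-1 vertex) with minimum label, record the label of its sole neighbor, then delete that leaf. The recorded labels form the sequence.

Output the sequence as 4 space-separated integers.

Step 1: leaves = {1,2,3,4}. Remove smallest leaf 1, emit neighbor 5.
Step 2: leaves = {2,3,4}. Remove smallest leaf 2, emit neighbor 6.
Step 3: leaves = {3,4}. Remove smallest leaf 3, emit neighbor 6.
Step 4: leaves = {4,6}. Remove smallest leaf 4, emit neighbor 5.
Done: 2 vertices remain (5, 6). Sequence = [5 6 6 5]

Answer: 5 6 6 5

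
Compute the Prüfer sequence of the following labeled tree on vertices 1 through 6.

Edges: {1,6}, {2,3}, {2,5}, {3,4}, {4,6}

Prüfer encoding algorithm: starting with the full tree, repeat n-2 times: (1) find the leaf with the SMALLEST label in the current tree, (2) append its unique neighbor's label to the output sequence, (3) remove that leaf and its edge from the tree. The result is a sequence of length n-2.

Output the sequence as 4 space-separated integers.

Step 1: leaves = {1,5}. Remove smallest leaf 1, emit neighbor 6.
Step 2: leaves = {5,6}. Remove smallest leaf 5, emit neighbor 2.
Step 3: leaves = {2,6}. Remove smallest leaf 2, emit neighbor 3.
Step 4: leaves = {3,6}. Remove smallest leaf 3, emit neighbor 4.
Done: 2 vertices remain (4, 6). Sequence = [6 2 3 4]

Answer: 6 2 3 4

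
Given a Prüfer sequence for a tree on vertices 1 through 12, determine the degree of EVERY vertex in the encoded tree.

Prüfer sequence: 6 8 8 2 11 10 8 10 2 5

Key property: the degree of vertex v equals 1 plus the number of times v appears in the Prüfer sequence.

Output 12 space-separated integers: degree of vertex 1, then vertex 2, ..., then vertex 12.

Answer: 1 3 1 1 2 2 1 4 1 3 2 1

Derivation:
p_1 = 6: count[6] becomes 1
p_2 = 8: count[8] becomes 1
p_3 = 8: count[8] becomes 2
p_4 = 2: count[2] becomes 1
p_5 = 11: count[11] becomes 1
p_6 = 10: count[10] becomes 1
p_7 = 8: count[8] becomes 3
p_8 = 10: count[10] becomes 2
p_9 = 2: count[2] becomes 2
p_10 = 5: count[5] becomes 1
Degrees (1 + count): deg[1]=1+0=1, deg[2]=1+2=3, deg[3]=1+0=1, deg[4]=1+0=1, deg[5]=1+1=2, deg[6]=1+1=2, deg[7]=1+0=1, deg[8]=1+3=4, deg[9]=1+0=1, deg[10]=1+2=3, deg[11]=1+1=2, deg[12]=1+0=1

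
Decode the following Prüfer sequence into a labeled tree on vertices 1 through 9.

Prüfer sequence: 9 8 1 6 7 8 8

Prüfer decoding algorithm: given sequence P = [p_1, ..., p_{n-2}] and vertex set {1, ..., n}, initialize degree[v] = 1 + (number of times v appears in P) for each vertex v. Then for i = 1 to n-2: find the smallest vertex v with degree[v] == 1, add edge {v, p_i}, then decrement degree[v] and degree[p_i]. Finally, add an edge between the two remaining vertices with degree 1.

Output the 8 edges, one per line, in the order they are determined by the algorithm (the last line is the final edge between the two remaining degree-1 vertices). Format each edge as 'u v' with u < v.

Initial degrees: {1:2, 2:1, 3:1, 4:1, 5:1, 6:2, 7:2, 8:4, 9:2}
Step 1: smallest deg-1 vertex = 2, p_1 = 9. Add edge {2,9}. Now deg[2]=0, deg[9]=1.
Step 2: smallest deg-1 vertex = 3, p_2 = 8. Add edge {3,8}. Now deg[3]=0, deg[8]=3.
Step 3: smallest deg-1 vertex = 4, p_3 = 1. Add edge {1,4}. Now deg[4]=0, deg[1]=1.
Step 4: smallest deg-1 vertex = 1, p_4 = 6. Add edge {1,6}. Now deg[1]=0, deg[6]=1.
Step 5: smallest deg-1 vertex = 5, p_5 = 7. Add edge {5,7}. Now deg[5]=0, deg[7]=1.
Step 6: smallest deg-1 vertex = 6, p_6 = 8. Add edge {6,8}. Now deg[6]=0, deg[8]=2.
Step 7: smallest deg-1 vertex = 7, p_7 = 8. Add edge {7,8}. Now deg[7]=0, deg[8]=1.
Final: two remaining deg-1 vertices are 8, 9. Add edge {8,9}.

Answer: 2 9
3 8
1 4
1 6
5 7
6 8
7 8
8 9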